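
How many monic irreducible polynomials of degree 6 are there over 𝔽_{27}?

The number of monic irreducibles of degree 6 over GF(27) is (1/6)·Σ_{d∣6} μ(6/d) 27^d.
Divisors of 6: 1, 2, 3, 6; μ(6/d) for each: 1, -1, -1, 1.
Σ = 27^1 − 27^2 − 27^3 + 27^6 = 387400104.
N = 387400104/6 = 64566684.

64566684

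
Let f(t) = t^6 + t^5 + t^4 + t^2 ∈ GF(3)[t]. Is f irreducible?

Check for roots in GF(3): f(0) = 0 → root; f(1) = 1; f(2) = 2.
f(0) = 0, so (t) divides f(t); f is reducible.

No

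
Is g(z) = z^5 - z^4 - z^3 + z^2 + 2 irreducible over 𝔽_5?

Yes

Check for roots in 𝔽_5: g(0) = 2; g(1) = 2; g(2) = 4; g(3) = 1; g(4) = 2.
No roots, so no linear factors.
Degree-2 irreducible divisors: test the 10 monic irreducibles of degree 2 over GF(5).
None of them divide g (all give nonzero remainder).
No irreducible factor of degree ≤ 2 exists, so g is irreducible over GF(5).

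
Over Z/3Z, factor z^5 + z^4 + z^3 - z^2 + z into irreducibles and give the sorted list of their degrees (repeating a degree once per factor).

Write g(z) = z^5 + z^4 + z^3 - z^2 + z.
Roots in Z/3Z: g(0) = 0 → root; g(1) = 0 → root; g(2) = 0 → root.
Linear factors from roots: (z), (z - 1), (z + 1).
Complete factorization: g(z) = (z)·(z + 1)·(z - 1)·(z^2 + z - 1).
Factor degrees with multiplicity: 1 + 1 + 1 + 2 = 5.

1, 1, 1, 2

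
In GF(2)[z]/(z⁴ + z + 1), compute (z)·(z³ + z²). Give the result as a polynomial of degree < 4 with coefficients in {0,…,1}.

z^3 + z + 1

Multiply in GF(2)[z]: (z)·(z³ + z²) = z⁴ + z³.
Reduce using z⁴ ≡ z + 1 (mod z⁴ + z + 1).
Reduced: z³ + z + 1.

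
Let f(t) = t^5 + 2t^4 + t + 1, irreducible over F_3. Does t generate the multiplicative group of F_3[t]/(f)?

Yes

|GF(3^5)^×| = 3^5 − 1 = 242. Prime factorization: 242 = 2·11^2.
f is primitive ⇔ t has order 242 in GF(3)[t]/(f), i.e. t^(242/q) ≠ 1 for each prime q | 242.
t^(121) mod f = 2.
t^(22) mod f = t^4 + t^3 + 2t + 1.
None equal 1, so t has full order 242; f is primitive.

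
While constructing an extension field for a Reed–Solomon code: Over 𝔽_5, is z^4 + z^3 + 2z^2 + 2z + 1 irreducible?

Write g(z) = z^4 + z^3 + 2z^2 + 2z + 1.
Check for roots in 𝔽_5: g(0) = 1; g(1) = 2; g(2) = 2; g(3) = 3; g(4) = 1.
No roots, so no linear factors.
Degree-2 irreducible divisors: test the 10 monic irreducibles of degree 2 over GF(5).
None of them divide g (all give nonzero remainder).
No irreducible factor of degree ≤ 2 exists, so g is irreducible over GF(5).

Yes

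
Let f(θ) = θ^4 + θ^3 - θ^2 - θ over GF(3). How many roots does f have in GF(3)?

3

Evaluate at each of the 3 elements of GF(3):
f(0) = 0 → root; f(1) = 0 → root; f(2) = 0 → root.
Roots: {0, 1, 2}.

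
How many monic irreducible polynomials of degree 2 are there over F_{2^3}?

28

By the necklace-counting formula, N_8(2) = (1/2) Σ_{d|2} μ(2/d)·8^d.
Divisors of 2: 1, 2; μ(2/d) for each: -1, 1.
Σ = − 8^1 + 8^2 = 56.
N = 56/2 = 28.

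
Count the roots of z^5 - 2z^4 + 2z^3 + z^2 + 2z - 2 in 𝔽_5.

0

Write g(z) = z^5 - 2z^4 + 2z^3 + z^2 + 2z - 2.
Evaluate at each of the 5 elements of 𝔽_5:
g(0) = 3; g(1) = 2; g(2) = 2; g(3) = 3; g(4) = 2.
No element is a root.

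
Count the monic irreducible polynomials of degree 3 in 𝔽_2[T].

2

x^(2^3) − x is the product of all monic irreducibles of degree dividing 3; Möbius inversion gives N = (1/3) Σ μ(3/d)·2^d.
Divisors of 3: 1, 3; μ(3/d) for each: -1, 1.
Σ = − 2^1 + 2^3 = 6.
N = 6/3 = 2.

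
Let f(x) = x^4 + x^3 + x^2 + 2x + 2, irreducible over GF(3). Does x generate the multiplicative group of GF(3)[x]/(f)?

|GF(3^4)^×| = 3^4 − 1 = 80. Prime factorization: 80 = 2^4·5.
f is primitive ⇔ x has order 80 in GF(3)[x]/(f), i.e. x^(80/q) ≠ 1 for each prime q | 80.
x^(40) mod f = 2.
x^(16) mod f = 2x^3 + 1.
None equal 1, so x has full order 80; f is primitive.

Yes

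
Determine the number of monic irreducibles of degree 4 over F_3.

By the necklace-counting formula, N_3(4) = (1/4) Σ_{d|4} μ(4/d)·3^d.
Divisors of 4: 1, 2, 4; μ(4/d) for each: 0, -1, 1.
Σ = − 3^2 + 3^4 = 72.
N = 72/4 = 18.

18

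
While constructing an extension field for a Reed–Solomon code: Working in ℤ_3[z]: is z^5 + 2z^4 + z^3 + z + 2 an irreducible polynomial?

Yes

Write P(z) = z^5 + 2z^4 + z^3 + z + 2.
Check for roots in ℤ_3: P(0) = 2; P(1) = 1; P(2) = 1.
No roots, so no linear factors.
Monic irreducibles of degree 2 over GF(3): z^2 + 1, z^2 + z + 2, z^2 + 2z + 2.
None of them divide P (all give nonzero remainder).
No irreducible factor of degree ≤ 2 exists, so P is irreducible over GF(3).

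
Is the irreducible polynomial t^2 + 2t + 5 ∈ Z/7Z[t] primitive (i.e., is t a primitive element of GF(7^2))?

Yes

Write f(t) = t^2 + 2t + 5.
|GF(7^2)^×| = 7^2 − 1 = 48. Prime factorization: 48 = 2^4·3.
f is primitive ⇔ t has order 48 in GF(7)[t]/(f), i.e. t^(48/q) ≠ 1 for each prime q | 48.
t^(24) mod f = 6.
t^(16) mod f = 4.
None equal 1, so t has full order 48; f is primitive.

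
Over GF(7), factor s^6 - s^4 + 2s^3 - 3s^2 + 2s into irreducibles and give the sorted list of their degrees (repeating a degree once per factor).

1, 1, 1, 3

Write g(s) = s^6 - s^4 + 2s^3 - 3s^2 + 2s.
Linear factors from roots: (s), (s - 2), (s + 1).
Complete factorization: g(s) = (s)·(s + 1)·(s - 2)·(s^3 + s^2 + 2s - 1).
Factor degrees with multiplicity: 1 + 1 + 1 + 3 = 6.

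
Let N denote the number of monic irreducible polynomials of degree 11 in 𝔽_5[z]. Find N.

4438920

Gauss's count: N_{5}(11) = (1/11) Σ_{d|11} μ(11/d)·5^d.
Divisors of 11: 1, 11; μ(11/d) for each: -1, 1.
Σ = − 5^1 + 5^11 = 48828120.
N = 48828120/11 = 4438920.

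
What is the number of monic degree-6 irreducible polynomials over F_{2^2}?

x^(4^6) − x is the product of all monic irreducibles of degree dividing 6; Möbius inversion gives N = (1/6) Σ μ(6/d)·4^d.
Divisors of 6: 1, 2, 3, 6; μ(6/d) for each: 1, -1, -1, 1.
Σ = 4^1 − 4^2 − 4^3 + 4^6 = 4020.
N = 4020/6 = 670.

670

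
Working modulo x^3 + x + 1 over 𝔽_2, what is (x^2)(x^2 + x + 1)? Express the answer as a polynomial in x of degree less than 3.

1

Multiply in 𝔽_2[x]: (x^2)·(x^2 + x + 1) = x^4 + x^3 + x^2.
Reduce using x^3 ≡ x + 1 (mod x^3 + x + 1).
Reduced: 1.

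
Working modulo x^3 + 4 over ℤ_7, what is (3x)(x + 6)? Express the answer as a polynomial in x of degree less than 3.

3x^2 + 4x

Multiply in ℤ_7[x]: (3x)·(x + 6) = 3x^2 + 4x.
Reduced: 3x^2 + 4x.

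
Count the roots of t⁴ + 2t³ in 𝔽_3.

Write P(t) = t⁴ + 2t³.
Evaluate at each of the 3 elements of 𝔽_3:
P(0) = 0 → root; P(1) = 0 → root; P(2) = 2.
Roots: {0, 1}.

2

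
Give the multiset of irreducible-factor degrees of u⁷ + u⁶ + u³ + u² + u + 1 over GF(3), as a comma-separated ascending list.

Write h(u) = u⁷ + u⁶ + u³ + u² + u + 1.
Roots in GF(3): h(0) = 1; h(1) = 0 → root; h(2) = 0 → root.
Linear factors from roots: (u + 2), (u + 1).
Complete factorization: h(u) = (u + 2)·(u + 1)^2·(u⁴ + u² + 2).
Factor degrees with multiplicity: 1 + 1 + 1 + 4 = 7.

1, 1, 1, 4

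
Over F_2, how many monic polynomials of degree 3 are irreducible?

x^(2^3) − x is the product of all monic irreducibles of degree dividing 3; Möbius inversion gives N = (1/3) Σ μ(3/d)·2^d.
Divisors of 3: 1, 3; μ(3/d) for each: -1, 1.
Σ = − 2^1 + 2^3 = 6.
N = 6/3 = 2.

2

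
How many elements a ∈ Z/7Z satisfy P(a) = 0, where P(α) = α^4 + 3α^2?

Evaluate at each of the 7 elements of Z/7Z:
P(0) = 0 → root; P(1) = 4; P(2) = 0 → root; P(3) = 3; P(4) = 3; P(5) = 0 → root; P(6) = 4.
Roots: {0, 2, 5}.

3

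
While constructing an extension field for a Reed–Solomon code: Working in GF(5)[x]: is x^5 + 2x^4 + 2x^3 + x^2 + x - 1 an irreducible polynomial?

Write h(x) = x^5 + 2x^4 + 2x^3 + x^2 + x - 1.
Check for roots in GF(5): h(0) = 4; h(1) = 1; h(2) = 0 → root; h(3) = 0 → root; h(4) = 3.
h(2) = 0, so (x − 2) divides h(x); h is reducible.

No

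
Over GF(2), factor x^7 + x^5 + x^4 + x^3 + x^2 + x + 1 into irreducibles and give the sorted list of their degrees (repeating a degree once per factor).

Write g(x) = x^7 + x^5 + x^4 + x^3 + x^2 + x + 1.
Roots in GF(2): g(0) = 1; g(1) = 1.
Complete factorization: g(x) = (x^7 + x^5 + x^4 + x^3 + x^2 + x + 1).
Factor degrees with multiplicity: 7 = 7.

7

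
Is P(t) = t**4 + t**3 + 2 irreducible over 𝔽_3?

Yes

Check for roots in 𝔽_3: P(0) = 2; P(1) = 1; P(2) = 2.
No roots, so no linear factors.
Monic irreducibles of degree 2 over GF(3): t**2 + 1, t**2 + t + 2, t**2 + 2t + 2.
None of them divide P (all give nonzero remainder).
No irreducible factor of degree ≤ 2 exists, so P is irreducible over GF(3).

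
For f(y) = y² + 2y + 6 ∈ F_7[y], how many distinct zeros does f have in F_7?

Evaluate at each of the 7 elements of F_7:
f(0) = 6; f(1) = 2; f(2) = 0 → root; f(3) = 0 → root; f(4) = 2; f(5) = 6; f(6) = 5.
Roots: {2, 3}.

2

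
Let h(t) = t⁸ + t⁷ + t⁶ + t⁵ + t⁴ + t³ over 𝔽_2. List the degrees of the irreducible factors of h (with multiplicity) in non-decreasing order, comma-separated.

Roots in 𝔽_2: h(0) = 0 → root; h(1) = 0 → root.
Linear factors from roots: (t), (t + 1).
Complete factorization: h(t) = (t + 1)·(t)^3·(t² + t + 1)^2.
Factor degrees with multiplicity: 1 + 1 + 1 + 1 + 2 + 2 = 8.

1, 1, 1, 1, 2, 2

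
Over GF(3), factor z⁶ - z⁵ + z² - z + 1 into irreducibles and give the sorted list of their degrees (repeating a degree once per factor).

Write g(z) = z⁶ - z⁵ + z² - z + 1.
Roots in GF(3): g(0) = 1; g(1) = 1; g(2) = 2.
Complete factorization: g(z) = (z⁶ - z⁵ + z² - z + 1).
Factor degrees with multiplicity: 6 = 6.

6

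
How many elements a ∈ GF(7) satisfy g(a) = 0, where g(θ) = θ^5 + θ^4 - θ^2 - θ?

5

Evaluate at each of the 7 elements of GF(7):
g(0) = 0 → root; g(1) = 0 → root; g(2) = 0 → root; g(3) = 4; g(4) = 0 → root; g(5) = 3; g(6) = 0 → root.
Roots: {0, 1, 2, 4, 6}.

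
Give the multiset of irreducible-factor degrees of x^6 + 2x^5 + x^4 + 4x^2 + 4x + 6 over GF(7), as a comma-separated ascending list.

Write h(x) = x^6 + 2x^5 + x^4 + 4x^2 + 4x + 6.
Complete factorization: h(x) = (x^6 + 2x^5 + x^4 + 4x^2 + 4x + 6).
Factor degrees with multiplicity: 6 = 6.

6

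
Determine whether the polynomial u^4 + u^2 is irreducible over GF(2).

No

Write P(u) = u^4 + u^2.
Check for roots in GF(2): P(0) = 0 → root; P(1) = 0 → root.
P(0) = 0, so (u) divides P(u); P is reducible.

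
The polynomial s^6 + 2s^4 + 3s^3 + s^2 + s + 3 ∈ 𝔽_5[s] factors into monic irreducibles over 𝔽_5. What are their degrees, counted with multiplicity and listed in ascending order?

2, 2, 2

Write g(s) = s^6 + 2s^4 + 3s^3 + s^2 + s + 3.
Roots in 𝔽_5: g(0) = 3; g(1) = 1; g(2) = 4; g(3) = 2; g(4) = 3.
Complete factorization: g(s) = (s^2 + 2s + 3)·(s^2 + 4s + 1)^2.
Factor degrees with multiplicity: 2 + 2 + 2 = 6.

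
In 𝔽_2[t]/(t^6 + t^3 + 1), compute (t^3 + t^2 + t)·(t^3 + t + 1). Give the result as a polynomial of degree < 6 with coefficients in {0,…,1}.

Multiply in 𝔽_2[t]: (t^3 + t^2 + t)·(t^3 + t + 1) = t^6 + t^5 + t.
Reduce using t^6 ≡ t^3 + 1 (mod t^6 + t^3 + 1).
Reduced: t^5 + t^3 + t + 1.

t^5 + t^3 + t + 1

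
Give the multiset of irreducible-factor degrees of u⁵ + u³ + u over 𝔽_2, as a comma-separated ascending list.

1, 2, 2

Write f(u) = u⁵ + u³ + u.
Roots in 𝔽_2: f(0) = 0 → root; f(1) = 1.
Linear factors from roots: (u).
Complete factorization: f(u) = (u)·(u² + u + 1)^2.
Factor degrees with multiplicity: 1 + 2 + 2 = 5.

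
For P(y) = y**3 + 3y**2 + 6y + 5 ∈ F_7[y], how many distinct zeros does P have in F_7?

Evaluate at each of the 7 elements of F_7:
P(0) = 5; P(1) = 1; P(2) = 2; P(3) = 0 → root; P(4) = 1; P(5) = 4; P(6) = 1.
Roots: {3}.

1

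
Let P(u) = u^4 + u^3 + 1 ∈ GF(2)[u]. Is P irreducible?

Yes

Check for roots in GF(2): P(0) = 1; P(1) = 1.
No roots, so no linear factors.
Monic irreducibles of degree 2 over GF(2): u^2 + u + 1.
None of them divide P (all give nonzero remainder).
No irreducible factor of degree ≤ 2 exists, so P is irreducible over GF(2).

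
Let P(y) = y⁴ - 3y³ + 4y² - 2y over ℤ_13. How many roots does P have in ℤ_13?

Evaluate at each of the 13 elements of ℤ_13:
P(0) = 0 → root; P(1) = 0 → root; P(2) = 4; P(3) = 4; P(4) = 3; P(5) = 2; P(6) = 0 → root; P(7) = 7; P(8) = 5; P(9) = 0 → root; P(10) = 9; P(11) = 8; P(12) = 10.
Roots: {0, 1, 6, 9}.

4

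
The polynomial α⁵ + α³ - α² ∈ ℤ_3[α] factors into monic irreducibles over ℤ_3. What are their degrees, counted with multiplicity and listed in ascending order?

Write g(α) = α⁵ + α³ - α².
Roots in ℤ_3: g(0) = 0 → root; g(1) = 1; g(2) = 0 → root.
Linear factors from roots: (α), (α + 1).
Complete factorization: g(α) = (α + 1)·(α)^2·(α² - α - 1).
Factor degrees with multiplicity: 1 + 1 + 1 + 2 = 5.

1, 1, 1, 2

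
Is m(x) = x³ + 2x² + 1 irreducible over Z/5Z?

Yes

Check for roots in Z/5Z: m(0) = 1; m(1) = 4; m(2) = 2; m(3) = 1; m(4) = 2.
No roots. A degree-3 polynomial over a field with no linear factor is irreducible.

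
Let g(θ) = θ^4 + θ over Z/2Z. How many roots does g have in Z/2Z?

Evaluate at each of the 2 elements of Z/2Z:
g(0) = 0 → root; g(1) = 0 → root.
Roots: {0, 1}.

2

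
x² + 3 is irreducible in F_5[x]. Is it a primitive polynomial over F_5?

No

Write f(x) = x² + 3.
|GF(5^2)^×| = 5^2 − 1 = 24. Prime factorization: 24 = 2^3·3.
f is primitive ⇔ x has order 24 in GF(5)[x]/(f), i.e. x^(24/q) ≠ 1 for each prime q | 24.
x^(12) mod f = 4.
x^(8) mod f = 1
Since x^(8) = 1, the order of x divides 8 < 24; not primitive.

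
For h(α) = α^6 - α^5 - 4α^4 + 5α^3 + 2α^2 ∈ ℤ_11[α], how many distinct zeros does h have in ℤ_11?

3

Evaluate at each of the 11 elements of ℤ_11:
h(0) = 0 → root; h(1) = 3; h(2) = 5; h(3) = 7; h(4) = 2; h(5) = 5; h(6) = 0 → root; h(7) = 2; h(8) = 3; h(9) = 0 → root; h(10) = 6.
Roots: {0, 6, 9}.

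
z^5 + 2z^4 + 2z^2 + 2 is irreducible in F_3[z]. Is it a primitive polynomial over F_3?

Write f(z) = z^5 + 2z^4 + 2z^2 + 2.
|GF(3^5)^×| = 3^5 − 1 = 242. Prime factorization: 242 = 2·11^2.
f is primitive ⇔ z has order 242 in GF(3)[z]/(f), i.e. z^(242/q) ≠ 1 for each prime q | 242.
z^(121) mod f = 1
z^(22) mod f = z^4 + z^3 + 2z^2.
Since z^(121) = 1, the order of z divides 121 < 242; not primitive.

No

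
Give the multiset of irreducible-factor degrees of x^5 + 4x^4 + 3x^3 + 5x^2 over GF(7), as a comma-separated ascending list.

Write h(x) = x^5 + 4x^4 + 3x^3 + 5x^2.
Linear factors from roots: (x), (x + 5), (x + 4), (x + 2).
Complete factorization: h(x) = (x + 2)·(x + 4)·(x + 5)·(x)^2.
Factor degrees with multiplicity: 1 + 1 + 1 + 1 + 1 = 5.

1, 1, 1, 1, 1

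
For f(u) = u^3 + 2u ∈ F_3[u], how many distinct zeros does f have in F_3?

Evaluate at each of the 3 elements of F_3:
f(0) = 0 → root; f(1) = 0 → root; f(2) = 0 → root.
Roots: {0, 1, 2}.

3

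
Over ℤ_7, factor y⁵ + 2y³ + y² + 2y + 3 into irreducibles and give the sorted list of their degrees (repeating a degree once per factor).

Write h(y) = y⁵ + 2y³ + y² + 2y + 3.
Linear factors from roots: (y + 4).
Complete factorization: h(y) = (y + 4)·(y² + y + 4)·(y² + 2y + 5).
Factor degrees with multiplicity: 1 + 2 + 2 = 5.

1, 2, 2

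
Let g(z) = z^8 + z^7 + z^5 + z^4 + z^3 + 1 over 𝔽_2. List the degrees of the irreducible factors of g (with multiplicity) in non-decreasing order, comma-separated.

Roots in 𝔽_2: g(0) = 1; g(1) = 0 → root.
Linear factors from roots: (z + 1).
Complete factorization: g(z) = (z + 1)·(z^2 + z + 1)^2·(z^3 + z + 1).
Factor degrees with multiplicity: 1 + 2 + 2 + 3 = 8.

1, 2, 2, 3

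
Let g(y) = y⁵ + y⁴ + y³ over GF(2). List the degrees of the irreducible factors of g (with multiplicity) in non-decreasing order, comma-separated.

Roots in GF(2): g(0) = 0 → root; g(1) = 1.
Linear factors from roots: (y).
Complete factorization: g(y) = (y)^3·(y² + y + 1).
Factor degrees with multiplicity: 1 + 1 + 1 + 2 = 5.

1, 1, 1, 2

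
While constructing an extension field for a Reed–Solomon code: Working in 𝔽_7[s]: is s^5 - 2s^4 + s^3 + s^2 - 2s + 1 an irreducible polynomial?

No

Write g(s) = s^5 - 2s^4 + s^3 + s^2 - 2s + 1.
Check for roots in 𝔽_7: g(0) = 1; g(1) = 0 → root; g(2) = 2; g(3) = 0 → root; g(4) = 4; g(5) = 0 → root; g(6) = 0 → root.
g(1) = 0, so (s − 1) divides g(s); g is reducible.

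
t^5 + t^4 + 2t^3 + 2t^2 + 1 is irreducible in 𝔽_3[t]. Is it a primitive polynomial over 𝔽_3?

Yes

Write f(t) = t^5 + t^4 + 2t^3 + 2t^2 + 1.
|GF(3^5)^×| = 3^5 − 1 = 242. Prime factorization: 242 = 2·11^2.
f is primitive ⇔ t has order 242 in GF(3)[t]/(f), i.e. t^(242/q) ≠ 1 for each prime q | 242.
t^(121) mod f = 2.
t^(22) mod f = t^4 + 2t + 1.
None equal 1, so t has full order 242; f is primitive.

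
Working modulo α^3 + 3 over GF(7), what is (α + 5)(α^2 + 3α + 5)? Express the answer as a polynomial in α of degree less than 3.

α^2 + 6α + 1

Multiply in GF(7)[α]: (α + 5)·(α^2 + 3α + 5) = α^3 + α^2 + 6α + 4.
Reduce using α^3 ≡ 4 (mod α^3 + 3).
Reduced: α^2 + 6α + 1.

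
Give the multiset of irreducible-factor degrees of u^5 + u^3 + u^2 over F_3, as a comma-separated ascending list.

1, 1, 1, 2

Write f(u) = u^5 + u^3 + u^2.
Roots in F_3: f(0) = 0 → root; f(1) = 0 → root; f(2) = 2.
Linear factors from roots: (u), (u - 1).
Complete factorization: f(u) = (u - 1)·(u)^2·(u^2 + u - 1).
Factor degrees with multiplicity: 1 + 1 + 1 + 2 = 5.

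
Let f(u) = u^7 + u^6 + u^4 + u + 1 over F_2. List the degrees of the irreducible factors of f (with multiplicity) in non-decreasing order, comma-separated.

7

Roots in F_2: f(0) = 1; f(1) = 1.
Complete factorization: f(u) = (u^7 + u^6 + u^4 + u + 1).
Factor degrees with multiplicity: 7 = 7.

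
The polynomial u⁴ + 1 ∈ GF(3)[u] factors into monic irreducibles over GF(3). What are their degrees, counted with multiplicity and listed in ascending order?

2, 2

Write f(u) = u⁴ + 1.
Roots in GF(3): f(0) = 1; f(1) = 2; f(2) = 2.
Complete factorization: f(u) = (u² + u - 1)·(u² - u - 1).
Factor degrees with multiplicity: 2 + 2 = 4.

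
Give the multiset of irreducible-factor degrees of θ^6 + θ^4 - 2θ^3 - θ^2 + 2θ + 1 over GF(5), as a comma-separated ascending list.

1, 2, 3

Write h(θ) = θ^6 + θ^4 - 2θ^3 - θ^2 + 2θ + 1.
Roots in GF(5): h(0) = 1; h(1) = 2; h(2) = 0 → root; h(3) = 4; h(4) = 2.
Linear factors from roots: (θ - 2).
Complete factorization: h(θ) = (θ - 2)·(θ^2 - θ + 1)·(θ^3 - 2θ^2 + 2θ + 2).
Factor degrees with multiplicity: 1 + 2 + 3 = 6.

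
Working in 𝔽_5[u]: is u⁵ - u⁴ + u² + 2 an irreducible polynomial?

Write h(u) = u⁵ - u⁴ + u² + 2.
Check for roots in 𝔽_5: h(0) = 2; h(1) = 3; h(2) = 2; h(3) = 3; h(4) = 1.
No roots, so no linear factors.
Degree-2 irreducible divisors: test the 10 monic irreducibles of degree 2 over GF(5).
None of them divide h (all give nonzero remainder).
No irreducible factor of degree ≤ 2 exists, so h is irreducible over GF(5).

Yes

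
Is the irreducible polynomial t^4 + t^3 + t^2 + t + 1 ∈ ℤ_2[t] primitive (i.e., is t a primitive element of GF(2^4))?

Write f(t) = t^4 + t^3 + t^2 + t + 1.
|GF(2^4)^×| = 2^4 − 1 = 15. Prime factorization: 15 = 3·5.
f is primitive ⇔ t has order 15 in GF(2)[t]/(f), i.e. t^(15/q) ≠ 1 for each prime q | 15.
t^(5) mod f = 1
t^(3) mod f = t^3.
Since t^(5) = 1, the order of t divides 5 < 15; not primitive.

No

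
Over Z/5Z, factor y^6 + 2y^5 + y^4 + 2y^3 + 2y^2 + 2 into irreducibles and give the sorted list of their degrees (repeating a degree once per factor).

Write g(y) = y^6 + 2y^5 + y^4 + 2y^3 + 2y^2 + 2.
Roots in Z/5Z: g(0) = 2; g(1) = 0 → root; g(2) = 0 → root; g(3) = 0 → root; g(4) = 2.
Linear factors from roots: (y + 4), (y + 3), (y + 2).
Complete factorization: g(y) = (y + 2)·(y + 3)·(y + 4)^2·(y^2 + 4y + 2).
Factor degrees with multiplicity: 1 + 1 + 1 + 1 + 2 = 6.

1, 1, 1, 1, 2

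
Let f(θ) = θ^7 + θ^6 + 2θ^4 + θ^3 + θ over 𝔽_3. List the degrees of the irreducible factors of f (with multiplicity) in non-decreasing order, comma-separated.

Roots in 𝔽_3: f(0) = 0 → root; f(1) = 0 → root; f(2) = 0 → root.
Linear factors from roots: (θ), (θ + 2), (θ + 1).
Complete factorization: f(θ) = (θ)·(θ + 2)·(θ + 1)^3·(θ^2 + 2θ + 2).
Factor degrees with multiplicity: 1 + 1 + 1 + 1 + 1 + 2 = 7.

1, 1, 1, 1, 1, 2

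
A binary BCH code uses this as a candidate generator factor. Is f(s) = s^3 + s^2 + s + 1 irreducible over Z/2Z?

Check for roots in Z/2Z: f(0) = 1; f(1) = 0 → root.
f(1) = 0, so (s − 1) divides f(s); f is reducible.

No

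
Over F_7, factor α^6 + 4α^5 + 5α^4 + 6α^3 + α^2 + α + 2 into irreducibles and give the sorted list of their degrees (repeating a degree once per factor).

Write g(α) = α^6 + 4α^5 + 5α^4 + 6α^3 + α^2 + α + 2.
Linear factors from roots: (α + 4), (α + 2).
Complete factorization: g(α) = (α + 2)·(α + 4)^2·(α^3 + α^2 + 5α + 4).
Factor degrees with multiplicity: 1 + 1 + 1 + 3 = 6.

1, 1, 1, 3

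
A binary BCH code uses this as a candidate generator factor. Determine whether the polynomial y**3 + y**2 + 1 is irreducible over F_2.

Yes

Write g(y) = y**3 + y**2 + 1.
Check for roots in F_2: g(0) = 1; g(1) = 1.
No roots. A degree-3 polynomial over a field with no linear factor is irreducible.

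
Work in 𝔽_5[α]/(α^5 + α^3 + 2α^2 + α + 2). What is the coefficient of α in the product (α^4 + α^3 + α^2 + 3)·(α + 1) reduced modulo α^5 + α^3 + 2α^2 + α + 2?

2

Multiply in 𝔽_5[α]: (α^4 + α^3 + α^2 + 3)·(α + 1) = α^5 + 2α^4 + 2α^3 + α^2 + 3α + 3.
Reduce using α^5 ≡ 4α^3 + 3α^2 + 4α + 3 (mod α^5 + α^3 + 2α^2 + α + 2).
Reduced: 2α^4 + α^3 + 4α^2 + 2α + 1.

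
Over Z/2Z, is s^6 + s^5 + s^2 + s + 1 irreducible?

Yes

Write g(s) = s^6 + s^5 + s^2 + s + 1.
Check for roots in Z/2Z: g(0) = 1; g(1) = 1.
No roots, so no linear factors.
Monic irreducibles of degree 2 over GF(2): s^2 + s + 1.
None of them divide g (all give nonzero remainder).
Monic irreducibles of degree 3 over GF(2): s^3 + s + 1, s^3 + s^2 + 1.
None of them divide g (all give nonzero remainder).
No irreducible factor of degree ≤ 3 exists, so g is irreducible over GF(2).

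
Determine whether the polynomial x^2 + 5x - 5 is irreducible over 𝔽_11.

No

Write f(x) = x^2 + 5x - 5.
Check each element of 𝔽_11 for a root: f(0)=6, f(1)=1, f(2)=9, f(3)=8, f(4)=9, f(5)=1, f(6)=6, f(7)=2, f(8)=0, f(9)=0, f(10)=2.
f(8) = 0, so (x − 8) divides f(x); f is reducible.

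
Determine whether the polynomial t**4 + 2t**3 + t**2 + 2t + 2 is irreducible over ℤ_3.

No

Write g(t) = t**4 + 2t**3 + t**2 + 2t + 2.
Check for roots in ℤ_3: g(0) = 2; g(1) = 2; g(2) = 0 → root.
g(2) = 0, so (t − 2) divides g(t); g is reducible.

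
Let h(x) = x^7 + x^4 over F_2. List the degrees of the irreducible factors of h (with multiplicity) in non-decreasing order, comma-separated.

Roots in F_2: h(0) = 0 → root; h(1) = 0 → root.
Linear factors from roots: (x), (x + 1).
Complete factorization: h(x) = (x + 1)·(x)^4·(x^2 + x + 1).
Factor degrees with multiplicity: 1 + 1 + 1 + 1 + 1 + 2 = 7.

1, 1, 1, 1, 1, 2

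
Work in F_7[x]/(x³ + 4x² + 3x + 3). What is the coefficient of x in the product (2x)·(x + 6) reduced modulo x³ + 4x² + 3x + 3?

5

Multiply in F_7[x]: (2x)·(x + 6) = 2x² + 5x.
Reduced: 2x² + 5x.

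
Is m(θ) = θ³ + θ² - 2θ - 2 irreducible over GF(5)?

Check for roots in GF(5): m(0) = 3; m(1) = 3; m(2) = 1; m(3) = 3; m(4) = 0 → root.
m(4) = 0, so (θ − 4) divides m(θ); m is reducible.

No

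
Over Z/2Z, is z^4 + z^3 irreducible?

Write g(z) = z^4 + z^3.
Check for roots in Z/2Z: g(0) = 0 → root; g(1) = 0 → root.
g(0) = 0, so (z) divides g(z); g is reducible.

No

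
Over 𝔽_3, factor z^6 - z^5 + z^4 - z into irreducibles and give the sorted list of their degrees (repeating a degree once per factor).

1, 1, 4

Write g(z) = z^6 - z^5 + z^4 - z.
Roots in 𝔽_3: g(0) = 0 → root; g(1) = 0 → root; g(2) = 1.
Linear factors from roots: (z), (z - 1).
Complete factorization: g(z) = (z)·(z - 1)·(z^4 + z^2 + z + 1).
Factor degrees with multiplicity: 1 + 1 + 4 = 6.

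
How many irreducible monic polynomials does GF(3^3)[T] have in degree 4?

x^(27^4) − x is the product of all monic irreducibles of degree dividing 4; Möbius inversion gives N = (1/4) Σ μ(4/d)·27^d.
Divisors of 4: 1, 2, 4; μ(4/d) for each: 0, -1, 1.
Σ = − 27^2 + 27^4 = 530712.
N = 530712/4 = 132678.

132678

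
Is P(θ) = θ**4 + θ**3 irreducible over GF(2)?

Check for roots in GF(2): P(0) = 0 → root; P(1) = 0 → root.
P(0) = 0, so (θ) divides P(θ); P is reducible.

No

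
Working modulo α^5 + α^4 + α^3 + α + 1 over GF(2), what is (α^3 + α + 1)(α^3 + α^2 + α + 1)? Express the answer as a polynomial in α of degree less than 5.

Multiply in GF(2)[α]: (α^3 + α + 1)·(α^3 + α^2 + α + 1) = α^6 + α^5 + α^3 + 1.
Reduce using α^5 ≡ α^4 + α^3 + α + 1 (mod α^5 + α^4 + α^3 + α + 1).
Reduced: α^4 + α^3 + α^2 + α + 1.

α^4 + α^3 + α^2 + α + 1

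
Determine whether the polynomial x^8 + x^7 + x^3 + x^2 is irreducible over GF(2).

No

Write f(x) = x^8 + x^7 + x^3 + x^2.
Check for roots in GF(2): f(0) = 0 → root; f(1) = 0 → root.
f(0) = 0, so (x) divides f(x); f is reducible.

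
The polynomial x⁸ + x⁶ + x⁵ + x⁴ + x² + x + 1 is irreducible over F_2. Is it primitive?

Write f(x) = x⁸ + x⁶ + x⁵ + x⁴ + x² + x + 1.
|GF(2^8)^×| = 2^8 − 1 = 255. Prime factorization: 255 = 3·5·17.
f is primitive ⇔ x has order 255 in GF(2)[x]/(f), i.e. x^(255/q) ≠ 1 for each prime q | 255.
x^(85) mod f = 1
x^(51) mod f = x⁶ + x⁴ + x³ + x² + x.
x^(15) mod f = x⁷ + x⁶ + x⁵ + x⁴ + x³ + x² + x.
Since x^(85) = 1, the order of x divides 85 < 255; not primitive.

No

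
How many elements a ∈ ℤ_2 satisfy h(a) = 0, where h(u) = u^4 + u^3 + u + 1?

Evaluate at each of the 2 elements of ℤ_2:
h(0) = 1; h(1) = 0 → root.
Roots: {1}.

1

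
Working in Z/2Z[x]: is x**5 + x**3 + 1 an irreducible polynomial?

Yes

Write m(x) = x**5 + x**3 + 1.
Check for roots in Z/2Z: m(0) = 1; m(1) = 1.
No roots, so no linear factors.
Monic irreducibles of degree 2 over GF(2): x**2 + x + 1.
None of them divide m (all give nonzero remainder).
No irreducible factor of degree ≤ 2 exists, so m is irreducible over GF(2).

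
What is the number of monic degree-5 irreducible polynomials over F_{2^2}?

204

By the necklace-counting formula, N_4(5) = (1/5) Σ_{d|5} μ(5/d)·4^d.
Divisors of 5: 1, 5; μ(5/d) for each: -1, 1.
Σ = − 4^1 + 4^5 = 1020.
N = 1020/5 = 204.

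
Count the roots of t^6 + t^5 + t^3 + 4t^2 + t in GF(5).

Write f(t) = t^6 + t^5 + t^3 + 4t^2 + t.
Evaluate at each of the 5 elements of GF(5):
f(0) = 0 → root; f(1) = 3; f(2) = 2; f(3) = 3; f(4) = 2.
Roots: {0}.

1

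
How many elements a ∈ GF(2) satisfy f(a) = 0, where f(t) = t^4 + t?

2

Evaluate at each of the 2 elements of GF(2):
f(0) = 0 → root; f(1) = 0 → root.
Roots: {0, 1}.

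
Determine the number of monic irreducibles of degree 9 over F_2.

56

Gauss's count: N_{2}(9) = (1/9) Σ_{d|9} μ(9/d)·2^d.
Divisors of 9: 1, 3, 9; μ(9/d) for each: 0, -1, 1.
Σ = − 2^3 + 2^9 = 504.
N = 504/9 = 56.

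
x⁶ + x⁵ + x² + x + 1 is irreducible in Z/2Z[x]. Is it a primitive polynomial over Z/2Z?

Yes

Write f(x) = x⁶ + x⁵ + x² + x + 1.
|GF(2^6)^×| = 2^6 − 1 = 63. Prime factorization: 63 = 3^2·7.
f is primitive ⇔ x has order 63 in GF(2)[x]/(f), i.e. x^(63/q) ≠ 1 for each prime q | 63.
x^(21) mod f = x⁵ + x³ + x².
x^(9) mod f = x³ + x² + 1.
None equal 1, so x has full order 63; f is primitive.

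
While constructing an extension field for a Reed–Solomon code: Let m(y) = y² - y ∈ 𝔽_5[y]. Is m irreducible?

No

Check for roots in 𝔽_5: m(0) = 0 → root; m(1) = 0 → root; m(2) = 2; m(3) = 1; m(4) = 2.
m(0) = 0, so (y) divides m(y); m is reducible.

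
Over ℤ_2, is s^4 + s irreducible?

No

Write P(s) = s^4 + s.
Check for roots in ℤ_2: P(0) = 0 → root; P(1) = 0 → root.
P(0) = 0, so (s) divides P(s); P is reducible.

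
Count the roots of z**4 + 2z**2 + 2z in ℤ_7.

Write P(z) = z**4 + 2z**2 + 2z.
Evaluate at each of the 7 elements of ℤ_7:
P(0) = 0 → root; P(1) = 5; P(2) = 0 → root; P(3) = 0 → root; P(4) = 2; P(5) = 6; P(6) = 1.
Roots: {0, 2, 3}.

3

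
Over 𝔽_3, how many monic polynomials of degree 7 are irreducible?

Gauss's count: N_{3}(7) = (1/7) Σ_{d|7} μ(7/d)·3^d.
Divisors of 7: 1, 7; μ(7/d) for each: -1, 1.
Σ = − 3^1 + 3^7 = 2184.
N = 2184/7 = 312.

312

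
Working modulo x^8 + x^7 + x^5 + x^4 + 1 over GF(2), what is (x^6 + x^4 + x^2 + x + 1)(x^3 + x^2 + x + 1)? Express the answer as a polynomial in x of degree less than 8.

Multiply in GF(2)[x]: (x^6 + x^4 + x^2 + x + 1)·(x^3 + x^2 + x + 1) = x^9 + x^8 + x^4 + x^3 + x^2 + 1.
Reduce using x^8 ≡ x^7 + x^5 + x^4 + 1 (mod x^8 + x^7 + x^5 + x^4 + 1).
Reduced: x^6 + x^5 + x^4 + x^3 + x^2 + x + 1.

x^6 + x^5 + x^4 + x^3 + x^2 + x + 1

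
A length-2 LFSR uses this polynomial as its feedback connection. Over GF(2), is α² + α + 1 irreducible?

Write g(α) = α² + α + 1.
Check for roots in GF(2): g(0) = 1; g(1) = 1.
No roots. A degree-2 polynomial over a field with no linear factor is irreducible.

Yes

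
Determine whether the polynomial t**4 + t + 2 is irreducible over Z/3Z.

Yes

Write g(t) = t**4 + t + 2.
Check for roots in Z/3Z: g(0) = 2; g(1) = 1; g(2) = 2.
No roots, so no linear factors.
Monic irreducibles of degree 2 over GF(3): t**2 + 1, t**2 + t + 2, t**2 + 2t + 2.
None of them divide g (all give nonzero remainder).
No irreducible factor of degree ≤ 2 exists, so g is irreducible over GF(3).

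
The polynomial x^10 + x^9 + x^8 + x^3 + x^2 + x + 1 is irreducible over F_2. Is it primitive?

Write f(x) = x^10 + x^9 + x^8 + x^3 + x^2 + x + 1.
|GF(2^10)^×| = 2^10 − 1 = 1023. Prime factorization: 1023 = 3·11·31.
f is primitive ⇔ x has order 1023 in GF(2)[x]/(f), i.e. x^(1023/q) ≠ 1 for each prime q | 1023.
x^(341) mod f = 1
x^(93) mod f = x^7 + x^6 + x^5.
x^(33) mod f = x^2 + x.
Since x^(341) = 1, the order of x divides 341 < 1023; not primitive.

No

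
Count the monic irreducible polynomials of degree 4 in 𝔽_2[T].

By the necklace-counting formula, N_2(4) = (1/4) Σ_{d|4} μ(4/d)·2^d.
Divisors of 4: 1, 2, 4; μ(4/d) for each: 0, -1, 1.
Σ = − 2^2 + 2^4 = 12.
N = 12/4 = 3.

3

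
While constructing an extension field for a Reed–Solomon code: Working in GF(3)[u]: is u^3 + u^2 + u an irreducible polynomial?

No

Write m(u) = u^3 + u^2 + u.
Check for roots in GF(3): m(0) = 0 → root; m(1) = 0 → root; m(2) = 2.
m(0) = 0, so (u) divides m(u); m is reducible.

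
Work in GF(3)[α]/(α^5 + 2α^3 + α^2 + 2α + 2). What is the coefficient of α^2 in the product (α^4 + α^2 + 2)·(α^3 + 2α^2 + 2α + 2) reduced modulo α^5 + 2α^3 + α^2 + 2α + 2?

2

Multiply in GF(3)[α]: (α^4 + α^2 + 2)·(α^3 + 2α^2 + 2α + 2) = α^7 + 2α^6 + α^4 + α^3 + α + 1.
Reduce using α^5 ≡ α^3 + 2α^2 + α + 1 (mod α^5 + 2α^3 + α^2 + 2α + 2).
Reduced: 2α^4 + α^3 + 2α^2 + α + 2.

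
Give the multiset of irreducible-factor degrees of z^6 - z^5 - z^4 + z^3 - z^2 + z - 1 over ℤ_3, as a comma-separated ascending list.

Write f(z) = z^6 - z^5 - z^4 + z^3 - z^2 + z - 1.
Roots in ℤ_3: f(0) = 2; f(1) = 2; f(2) = 0 → root.
Linear factors from roots: (z + 1).
Complete factorization: f(z) = (z + 1)·(z^2 + z - 1)·(z^3 - z + 1).
Factor degrees with multiplicity: 1 + 2 + 3 = 6.

1, 2, 3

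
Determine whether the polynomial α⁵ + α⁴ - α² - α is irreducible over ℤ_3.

Write g(α) = α⁵ + α⁴ - α² - α.
Check for roots in ℤ_3: g(0) = 0 → root; g(1) = 0 → root; g(2) = 0 → root.
g(0) = 0, so (α) divides g(α); g is reducible.

No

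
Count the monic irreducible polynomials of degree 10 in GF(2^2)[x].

104754

By the necklace-counting formula, N_4(10) = (1/10) Σ_{d|10} μ(10/d)·4^d.
Divisors of 10: 1, 2, 5, 10; μ(10/d) for each: 1, -1, -1, 1.
Σ = 4^1 − 4^2 − 4^5 + 4^10 = 1047540.
N = 1047540/10 = 104754.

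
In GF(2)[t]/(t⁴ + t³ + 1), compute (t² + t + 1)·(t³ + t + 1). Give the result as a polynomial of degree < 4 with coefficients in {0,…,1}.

t + 1

Multiply in GF(2)[t]: (t² + t + 1)·(t³ + t + 1) = t⁵ + t⁴ + 1.
Reduce using t⁴ ≡ t³ + 1 (mod t⁴ + t³ + 1).
Reduced: t + 1.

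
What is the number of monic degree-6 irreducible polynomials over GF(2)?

Gauss's count: N_{2}(6) = (1/6) Σ_{d|6} μ(6/d)·2^d.
Divisors of 6: 1, 2, 3, 6; μ(6/d) for each: 1, -1, -1, 1.
Σ = 2^1 − 2^2 − 2^3 + 2^6 = 54.
N = 54/6 = 9.

9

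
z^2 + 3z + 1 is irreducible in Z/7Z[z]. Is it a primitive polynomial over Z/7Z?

No

Write f(z) = z^2 + 3z + 1.
|GF(7^2)^×| = 7^2 − 1 = 48. Prime factorization: 48 = 2^4·3.
f is primitive ⇔ z has order 48 in GF(7)[z]/(f), i.e. z^(48/q) ≠ 1 for each prime q | 48.
z^(24) mod f = 1
z^(16) mod f = 1
Since z^(24) = 1, the order of z divides 24 < 48; not primitive.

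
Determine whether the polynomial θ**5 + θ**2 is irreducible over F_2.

Write P(θ) = θ**5 + θ**2.
Check for roots in F_2: P(0) = 0 → root; P(1) = 0 → root.
P(0) = 0, so (θ) divides P(θ); P is reducible.

No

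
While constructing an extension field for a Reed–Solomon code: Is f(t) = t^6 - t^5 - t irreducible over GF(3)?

Check for roots in GF(3): f(0) = 0 → root; f(1) = 2; f(2) = 0 → root.
f(0) = 0, so (t) divides f(t); f is reducible.

No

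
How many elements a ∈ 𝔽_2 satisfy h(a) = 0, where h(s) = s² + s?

Evaluate at each of the 2 elements of 𝔽_2:
h(0) = 0 → root; h(1) = 0 → root.
Roots: {0, 1}.

2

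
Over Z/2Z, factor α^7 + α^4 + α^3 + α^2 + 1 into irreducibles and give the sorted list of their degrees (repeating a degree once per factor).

7

Write g(α) = α^7 + α^4 + α^3 + α^2 + 1.
Roots in Z/2Z: g(0) = 1; g(1) = 1.
Complete factorization: g(α) = (α^7 + α^4 + α^3 + α^2 + 1).
Factor degrees with multiplicity: 7 = 7.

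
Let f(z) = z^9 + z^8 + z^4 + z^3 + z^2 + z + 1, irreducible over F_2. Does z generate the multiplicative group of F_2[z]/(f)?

|GF(2^9)^×| = 2^9 − 1 = 511. Prime factorization: 511 = 7·73.
f is primitive ⇔ z has order 511 in GF(2)[z]/(f), i.e. z^(511/q) ≠ 1 for each prime q | 511.
z^(73) mod f = z^8 + z^7 + z^6 + z^4 + z^2 + 1.
z^(7) mod f = z^7.
None equal 1, so z has full order 511; f is primitive.

Yes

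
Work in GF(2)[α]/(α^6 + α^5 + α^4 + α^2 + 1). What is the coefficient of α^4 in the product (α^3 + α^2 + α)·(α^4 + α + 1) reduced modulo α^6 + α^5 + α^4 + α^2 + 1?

Multiply in GF(2)[α]: (α^3 + α^2 + α)·(α^4 + α + 1) = α^7 + α^6 + α^5 + α^4 + α.
Reduce using α^6 ≡ α^5 + α^4 + α^2 + 1 (mod α^6 + α^5 + α^4 + α^2 + 1).
Reduced: α^4 + α^3.

1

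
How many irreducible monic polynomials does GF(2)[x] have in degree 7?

18

The number of monic irreducibles of degree 7 over GF(2) is (1/7)·Σ_{d∣7} μ(7/d) 2^d.
Divisors of 7: 1, 7; μ(7/d) for each: -1, 1.
Σ = − 2^1 + 2^7 = 126.
N = 126/7 = 18.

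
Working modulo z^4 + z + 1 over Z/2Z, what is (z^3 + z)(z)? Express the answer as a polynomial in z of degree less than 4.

z^2 + z + 1

Multiply in Z/2Z[z]: (z^3 + z)·(z) = z^4 + z^2.
Reduce using z^4 ≡ z + 1 (mod z^4 + z + 1).
Reduced: z^2 + z + 1.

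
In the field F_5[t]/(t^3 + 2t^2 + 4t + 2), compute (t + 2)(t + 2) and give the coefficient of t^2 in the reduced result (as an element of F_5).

Multiply in F_5[t]: (t + 2)·(t + 2) = t^2 + 4t + 4.
Reduced: t^2 + 4t + 4.

1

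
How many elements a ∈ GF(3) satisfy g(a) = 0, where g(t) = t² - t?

Evaluate at each of the 3 elements of GF(3):
g(0) = 0 → root; g(1) = 0 → root; g(2) = 2.
Roots: {0, 1}.

2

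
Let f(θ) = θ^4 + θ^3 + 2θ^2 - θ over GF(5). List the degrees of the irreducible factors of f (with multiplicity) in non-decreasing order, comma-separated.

Roots in GF(5): f(0) = 0 → root; f(1) = 3; f(2) = 0 → root; f(3) = 3; f(4) = 3.
Linear factors from roots: (θ), (θ - 2).
Complete factorization: f(θ) = (θ)·(θ - 2)·(θ^2 - 2θ - 2).
Factor degrees with multiplicity: 1 + 1 + 2 = 4.

1, 1, 2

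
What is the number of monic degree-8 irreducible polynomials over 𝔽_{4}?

By the necklace-counting formula, N_4(8) = (1/8) Σ_{d|8} μ(8/d)·4^d.
Divisors of 8: 1, 2, 4, 8; μ(8/d) for each: 0, 0, -1, 1.
Σ = − 4^4 + 4^8 = 65280.
N = 65280/8 = 8160.

8160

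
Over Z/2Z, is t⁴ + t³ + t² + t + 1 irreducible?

Write f(t) = t⁴ + t³ + t² + t + 1.
Check for roots in Z/2Z: f(0) = 1; f(1) = 1.
No roots, so no linear factors.
Monic irreducibles of degree 2 over GF(2): t² + t + 1.
None of them divide f (all give nonzero remainder).
No irreducible factor of degree ≤ 2 exists, so f is irreducible over GF(2).

Yes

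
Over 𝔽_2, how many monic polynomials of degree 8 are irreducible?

The number of monic irreducibles of degree 8 over GF(2) is (1/8)·Σ_{d∣8} μ(8/d) 2^d.
Divisors of 8: 1, 2, 4, 8; μ(8/d) for each: 0, 0, -1, 1.
Σ = − 2^4 + 2^8 = 240.
N = 240/8 = 30.

30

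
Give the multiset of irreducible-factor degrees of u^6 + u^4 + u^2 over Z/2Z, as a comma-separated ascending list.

1, 1, 2, 2

Write f(u) = u^6 + u^4 + u^2.
Roots in Z/2Z: f(0) = 0 → root; f(1) = 1.
Linear factors from roots: (u).
Complete factorization: f(u) = (u)^2·(u^2 + u + 1)^2.
Factor degrees with multiplicity: 1 + 1 + 2 + 2 = 6.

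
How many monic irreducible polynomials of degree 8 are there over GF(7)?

By the necklace-counting formula, N_7(8) = (1/8) Σ_{d|8} μ(8/d)·7^d.
Divisors of 8: 1, 2, 4, 8; μ(8/d) for each: 0, 0, -1, 1.
Σ = − 7^4 + 7^8 = 5762400.
N = 5762400/8 = 720300.

720300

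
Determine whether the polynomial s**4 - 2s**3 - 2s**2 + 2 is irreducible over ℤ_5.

Write g(s) = s**4 - 2s**3 - 2s**2 + 2.
Check for roots in ℤ_5: g(0) = 2; g(1) = 4; g(2) = 4; g(3) = 1; g(4) = 3.
No roots, so no linear factors.
Degree-2 irreducible divisors: test the 10 monic irreducibles of degree 2 over GF(5).
None of them divide g (all give nonzero remainder).
No irreducible factor of degree ≤ 2 exists, so g is irreducible over GF(5).

Yes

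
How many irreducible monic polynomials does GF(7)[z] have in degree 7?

The number of monic irreducibles of degree 7 over GF(7) is (1/7)·Σ_{d∣7} μ(7/d) 7^d.
Divisors of 7: 1, 7; μ(7/d) for each: -1, 1.
Σ = − 7^1 + 7^7 = 823536.
N = 823536/7 = 117648.

117648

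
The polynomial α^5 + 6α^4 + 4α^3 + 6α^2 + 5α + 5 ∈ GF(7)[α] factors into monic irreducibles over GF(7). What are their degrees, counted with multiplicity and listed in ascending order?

1, 1, 3

Write h(α) = α^5 + 6α^4 + 4α^3 + 6α^2 + 5α + 5.
Linear factors from roots: (α + 1).
Complete factorization: h(α) = (α + 1)^2·(α^3 + 4α^2 + 2α + 5).
Factor degrees with multiplicity: 1 + 1 + 3 = 5.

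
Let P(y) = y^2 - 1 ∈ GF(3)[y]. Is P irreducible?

Check for roots in GF(3): P(0) = 2; P(1) = 0 → root; P(2) = 0 → root.
P(1) = 0, so (y − 1) divides P(y); P is reducible.

No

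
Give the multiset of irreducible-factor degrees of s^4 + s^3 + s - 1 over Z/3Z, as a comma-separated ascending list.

Write h(s) = s^4 + s^3 + s - 1.
Roots in Z/3Z: h(0) = 2; h(1) = 2; h(2) = 1.
Complete factorization: h(s) = (s^2 + 1)·(s^2 + s - 1).
Factor degrees with multiplicity: 2 + 2 = 4.

2, 2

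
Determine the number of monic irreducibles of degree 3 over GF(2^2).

20

By the necklace-counting formula, N_4(3) = (1/3) Σ_{d|3} μ(3/d)·4^d.
Divisors of 3: 1, 3; μ(3/d) for each: -1, 1.
Σ = − 4^1 + 4^3 = 60.
N = 60/3 = 20.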